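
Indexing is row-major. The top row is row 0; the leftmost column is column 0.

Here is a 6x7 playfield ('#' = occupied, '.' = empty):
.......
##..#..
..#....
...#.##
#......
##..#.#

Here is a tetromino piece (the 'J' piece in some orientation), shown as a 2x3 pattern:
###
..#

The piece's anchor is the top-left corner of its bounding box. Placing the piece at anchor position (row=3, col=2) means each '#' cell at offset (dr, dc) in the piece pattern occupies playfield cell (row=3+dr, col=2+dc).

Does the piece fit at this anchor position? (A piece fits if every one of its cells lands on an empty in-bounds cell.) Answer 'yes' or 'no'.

Answer: no

Derivation:
Check each piece cell at anchor (3, 2):
  offset (0,0) -> (3,2): empty -> OK
  offset (0,1) -> (3,3): occupied ('#') -> FAIL
  offset (0,2) -> (3,4): empty -> OK
  offset (1,2) -> (4,4): empty -> OK
All cells valid: no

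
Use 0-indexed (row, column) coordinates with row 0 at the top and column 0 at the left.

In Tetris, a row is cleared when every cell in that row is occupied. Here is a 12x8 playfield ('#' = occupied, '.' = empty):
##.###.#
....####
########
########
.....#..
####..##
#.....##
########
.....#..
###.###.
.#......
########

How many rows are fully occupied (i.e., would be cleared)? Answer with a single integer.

Check each row:
  row 0: 2 empty cells -> not full
  row 1: 4 empty cells -> not full
  row 2: 0 empty cells -> FULL (clear)
  row 3: 0 empty cells -> FULL (clear)
  row 4: 7 empty cells -> not full
  row 5: 2 empty cells -> not full
  row 6: 5 empty cells -> not full
  row 7: 0 empty cells -> FULL (clear)
  row 8: 7 empty cells -> not full
  row 9: 2 empty cells -> not full
  row 10: 7 empty cells -> not full
  row 11: 0 empty cells -> FULL (clear)
Total rows cleared: 4

Answer: 4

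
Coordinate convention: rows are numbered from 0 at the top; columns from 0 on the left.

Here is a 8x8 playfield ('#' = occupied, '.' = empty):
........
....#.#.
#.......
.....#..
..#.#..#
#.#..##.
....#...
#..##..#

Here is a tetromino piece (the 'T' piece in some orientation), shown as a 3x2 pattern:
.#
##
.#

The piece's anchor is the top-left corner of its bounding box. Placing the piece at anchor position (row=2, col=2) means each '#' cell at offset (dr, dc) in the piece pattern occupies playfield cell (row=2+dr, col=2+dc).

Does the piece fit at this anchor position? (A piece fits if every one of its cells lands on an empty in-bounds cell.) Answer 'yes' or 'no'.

Answer: yes

Derivation:
Check each piece cell at anchor (2, 2):
  offset (0,1) -> (2,3): empty -> OK
  offset (1,0) -> (3,2): empty -> OK
  offset (1,1) -> (3,3): empty -> OK
  offset (2,1) -> (4,3): empty -> OK
All cells valid: yes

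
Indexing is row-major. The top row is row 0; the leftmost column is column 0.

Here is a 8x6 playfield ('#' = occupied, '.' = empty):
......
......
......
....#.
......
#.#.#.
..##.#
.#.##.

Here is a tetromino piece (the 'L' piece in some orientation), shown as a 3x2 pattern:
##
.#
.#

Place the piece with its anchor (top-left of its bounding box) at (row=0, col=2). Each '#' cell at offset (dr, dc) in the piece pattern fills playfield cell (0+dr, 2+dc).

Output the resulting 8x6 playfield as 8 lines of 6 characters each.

Fill (0+0,2+0) = (0,2)
Fill (0+0,2+1) = (0,3)
Fill (0+1,2+1) = (1,3)
Fill (0+2,2+1) = (2,3)

Answer: ..##..
...#..
...#..
....#.
......
#.#.#.
..##.#
.#.##.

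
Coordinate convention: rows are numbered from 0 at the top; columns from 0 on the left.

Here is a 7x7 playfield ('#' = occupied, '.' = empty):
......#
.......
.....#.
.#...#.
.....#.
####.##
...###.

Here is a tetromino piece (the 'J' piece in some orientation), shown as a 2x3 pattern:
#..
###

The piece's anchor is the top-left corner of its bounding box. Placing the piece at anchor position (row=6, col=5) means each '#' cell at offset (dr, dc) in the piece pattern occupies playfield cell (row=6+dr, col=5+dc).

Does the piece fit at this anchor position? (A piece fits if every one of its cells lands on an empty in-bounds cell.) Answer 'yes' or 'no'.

Check each piece cell at anchor (6, 5):
  offset (0,0) -> (6,5): occupied ('#') -> FAIL
  offset (1,0) -> (7,5): out of bounds -> FAIL
  offset (1,1) -> (7,6): out of bounds -> FAIL
  offset (1,2) -> (7,7): out of bounds -> FAIL
All cells valid: no

Answer: no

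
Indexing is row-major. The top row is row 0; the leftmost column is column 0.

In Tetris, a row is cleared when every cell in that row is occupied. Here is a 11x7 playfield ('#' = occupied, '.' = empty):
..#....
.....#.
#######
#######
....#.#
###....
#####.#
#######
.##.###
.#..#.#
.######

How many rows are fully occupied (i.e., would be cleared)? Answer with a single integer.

Check each row:
  row 0: 6 empty cells -> not full
  row 1: 6 empty cells -> not full
  row 2: 0 empty cells -> FULL (clear)
  row 3: 0 empty cells -> FULL (clear)
  row 4: 5 empty cells -> not full
  row 5: 4 empty cells -> not full
  row 6: 1 empty cell -> not full
  row 7: 0 empty cells -> FULL (clear)
  row 8: 2 empty cells -> not full
  row 9: 4 empty cells -> not full
  row 10: 1 empty cell -> not full
Total rows cleared: 3

Answer: 3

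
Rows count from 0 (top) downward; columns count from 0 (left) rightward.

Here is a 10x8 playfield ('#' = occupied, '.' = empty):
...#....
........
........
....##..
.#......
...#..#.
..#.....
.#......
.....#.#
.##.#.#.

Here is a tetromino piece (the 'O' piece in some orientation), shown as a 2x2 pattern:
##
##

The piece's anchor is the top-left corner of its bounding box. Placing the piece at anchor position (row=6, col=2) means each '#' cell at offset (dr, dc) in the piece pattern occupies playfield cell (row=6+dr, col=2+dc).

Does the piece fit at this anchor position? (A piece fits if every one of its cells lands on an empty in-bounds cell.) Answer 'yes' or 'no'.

Check each piece cell at anchor (6, 2):
  offset (0,0) -> (6,2): occupied ('#') -> FAIL
  offset (0,1) -> (6,3): empty -> OK
  offset (1,0) -> (7,2): empty -> OK
  offset (1,1) -> (7,3): empty -> OK
All cells valid: no

Answer: no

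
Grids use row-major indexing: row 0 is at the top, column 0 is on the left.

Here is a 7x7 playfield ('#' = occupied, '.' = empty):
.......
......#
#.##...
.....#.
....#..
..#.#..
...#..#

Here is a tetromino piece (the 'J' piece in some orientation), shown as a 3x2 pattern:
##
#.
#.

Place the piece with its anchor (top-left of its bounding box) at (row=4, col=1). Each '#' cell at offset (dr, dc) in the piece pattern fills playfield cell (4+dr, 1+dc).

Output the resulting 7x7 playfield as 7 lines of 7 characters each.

Answer: .......
......#
#.##...
.....#.
.##.#..
.##.#..
.#.#..#

Derivation:
Fill (4+0,1+0) = (4,1)
Fill (4+0,1+1) = (4,2)
Fill (4+1,1+0) = (5,1)
Fill (4+2,1+0) = (6,1)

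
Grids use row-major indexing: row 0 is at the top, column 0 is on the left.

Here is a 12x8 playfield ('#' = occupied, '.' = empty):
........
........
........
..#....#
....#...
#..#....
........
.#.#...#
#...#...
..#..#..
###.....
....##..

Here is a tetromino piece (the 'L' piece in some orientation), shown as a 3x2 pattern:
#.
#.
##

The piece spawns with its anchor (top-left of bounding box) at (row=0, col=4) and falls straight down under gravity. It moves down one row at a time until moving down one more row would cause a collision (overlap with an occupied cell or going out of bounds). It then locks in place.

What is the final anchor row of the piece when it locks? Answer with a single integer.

Answer: 1

Derivation:
Spawn at (row=0, col=4). Try each row:
  row 0: fits
  row 1: fits
  row 2: blocked -> lock at row 1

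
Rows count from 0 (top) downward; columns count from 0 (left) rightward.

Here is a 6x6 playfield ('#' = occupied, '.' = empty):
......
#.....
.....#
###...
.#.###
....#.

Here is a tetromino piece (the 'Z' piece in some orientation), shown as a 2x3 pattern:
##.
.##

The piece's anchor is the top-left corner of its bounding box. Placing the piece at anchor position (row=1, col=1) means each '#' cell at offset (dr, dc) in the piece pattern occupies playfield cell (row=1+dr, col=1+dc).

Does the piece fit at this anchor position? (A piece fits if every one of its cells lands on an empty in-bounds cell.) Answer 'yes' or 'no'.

Check each piece cell at anchor (1, 1):
  offset (0,0) -> (1,1): empty -> OK
  offset (0,1) -> (1,2): empty -> OK
  offset (1,1) -> (2,2): empty -> OK
  offset (1,2) -> (2,3): empty -> OK
All cells valid: yes

Answer: yes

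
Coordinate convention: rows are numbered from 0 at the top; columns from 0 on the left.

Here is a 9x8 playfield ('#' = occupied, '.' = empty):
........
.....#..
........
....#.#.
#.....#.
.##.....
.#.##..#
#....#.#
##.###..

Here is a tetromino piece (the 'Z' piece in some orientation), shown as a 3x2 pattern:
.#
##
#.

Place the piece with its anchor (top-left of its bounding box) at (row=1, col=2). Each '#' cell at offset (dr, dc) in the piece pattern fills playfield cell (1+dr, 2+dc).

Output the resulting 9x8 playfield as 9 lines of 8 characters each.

Answer: ........
...#.#..
..##....
..#.#.#.
#.....#.
.##.....
.#.##..#
#....#.#
##.###..

Derivation:
Fill (1+0,2+1) = (1,3)
Fill (1+1,2+0) = (2,2)
Fill (1+1,2+1) = (2,3)
Fill (1+2,2+0) = (3,2)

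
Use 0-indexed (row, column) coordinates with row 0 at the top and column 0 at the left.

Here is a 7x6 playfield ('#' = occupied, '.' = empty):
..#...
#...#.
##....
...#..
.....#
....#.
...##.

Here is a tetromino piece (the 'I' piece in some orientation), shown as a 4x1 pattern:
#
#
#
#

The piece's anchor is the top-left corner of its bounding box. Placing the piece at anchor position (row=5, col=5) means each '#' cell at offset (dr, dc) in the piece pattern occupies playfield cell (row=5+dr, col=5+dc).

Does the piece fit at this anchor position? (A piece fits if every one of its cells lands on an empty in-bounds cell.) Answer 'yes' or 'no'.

Answer: no

Derivation:
Check each piece cell at anchor (5, 5):
  offset (0,0) -> (5,5): empty -> OK
  offset (1,0) -> (6,5): empty -> OK
  offset (2,0) -> (7,5): out of bounds -> FAIL
  offset (3,0) -> (8,5): out of bounds -> FAIL
All cells valid: no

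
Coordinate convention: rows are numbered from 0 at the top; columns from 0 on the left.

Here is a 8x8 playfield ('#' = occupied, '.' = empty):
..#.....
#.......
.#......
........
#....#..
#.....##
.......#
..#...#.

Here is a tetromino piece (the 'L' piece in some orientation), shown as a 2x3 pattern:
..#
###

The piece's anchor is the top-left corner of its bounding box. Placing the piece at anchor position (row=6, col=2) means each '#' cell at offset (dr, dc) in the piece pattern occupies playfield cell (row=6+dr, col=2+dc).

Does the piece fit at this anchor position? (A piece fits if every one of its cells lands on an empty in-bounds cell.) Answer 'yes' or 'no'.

Answer: no

Derivation:
Check each piece cell at anchor (6, 2):
  offset (0,2) -> (6,4): empty -> OK
  offset (1,0) -> (7,2): occupied ('#') -> FAIL
  offset (1,1) -> (7,3): empty -> OK
  offset (1,2) -> (7,4): empty -> OK
All cells valid: no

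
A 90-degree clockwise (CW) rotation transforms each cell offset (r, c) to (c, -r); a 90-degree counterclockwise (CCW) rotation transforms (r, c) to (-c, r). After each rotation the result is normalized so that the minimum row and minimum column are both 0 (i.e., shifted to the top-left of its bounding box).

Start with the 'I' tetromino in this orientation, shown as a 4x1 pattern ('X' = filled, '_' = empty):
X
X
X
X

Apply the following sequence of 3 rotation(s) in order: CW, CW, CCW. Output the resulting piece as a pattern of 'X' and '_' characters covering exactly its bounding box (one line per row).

Start:
X
X
X
X
After rotation 1 (CW):
XXXX
After rotation 2 (CW):
X
X
X
X
After rotation 3 (CCW):
XXXX

Answer: XXXX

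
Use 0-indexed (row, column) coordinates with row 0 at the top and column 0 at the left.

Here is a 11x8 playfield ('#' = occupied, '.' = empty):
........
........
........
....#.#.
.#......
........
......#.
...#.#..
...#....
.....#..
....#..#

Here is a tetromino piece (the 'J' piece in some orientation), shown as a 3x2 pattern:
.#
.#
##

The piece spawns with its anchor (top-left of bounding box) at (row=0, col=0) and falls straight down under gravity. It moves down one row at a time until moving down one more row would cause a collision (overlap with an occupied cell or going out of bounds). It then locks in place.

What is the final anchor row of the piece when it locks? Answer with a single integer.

Spawn at (row=0, col=0). Try each row:
  row 0: fits
  row 1: fits
  row 2: blocked -> lock at row 1

Answer: 1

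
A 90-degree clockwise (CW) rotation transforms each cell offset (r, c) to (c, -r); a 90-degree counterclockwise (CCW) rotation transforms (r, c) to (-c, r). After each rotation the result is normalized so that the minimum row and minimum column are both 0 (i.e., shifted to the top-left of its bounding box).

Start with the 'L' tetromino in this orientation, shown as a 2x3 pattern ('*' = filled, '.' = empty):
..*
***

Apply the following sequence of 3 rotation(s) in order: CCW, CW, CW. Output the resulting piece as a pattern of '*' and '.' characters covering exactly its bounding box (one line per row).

Answer: *.
*.
**

Derivation:
Start:
..*
***
After rotation 1 (CCW):
**
.*
.*
After rotation 2 (CW):
..*
***
After rotation 3 (CW):
*.
*.
**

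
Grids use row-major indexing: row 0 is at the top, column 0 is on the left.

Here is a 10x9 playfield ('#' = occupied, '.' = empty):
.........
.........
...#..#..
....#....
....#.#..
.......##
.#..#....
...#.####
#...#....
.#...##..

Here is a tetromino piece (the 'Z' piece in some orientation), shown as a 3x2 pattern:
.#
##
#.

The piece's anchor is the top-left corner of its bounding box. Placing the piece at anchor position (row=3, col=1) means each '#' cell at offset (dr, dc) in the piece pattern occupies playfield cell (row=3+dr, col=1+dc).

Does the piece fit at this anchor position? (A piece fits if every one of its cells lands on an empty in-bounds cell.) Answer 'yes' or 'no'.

Check each piece cell at anchor (3, 1):
  offset (0,1) -> (3,2): empty -> OK
  offset (1,0) -> (4,1): empty -> OK
  offset (1,1) -> (4,2): empty -> OK
  offset (2,0) -> (5,1): empty -> OK
All cells valid: yes

Answer: yes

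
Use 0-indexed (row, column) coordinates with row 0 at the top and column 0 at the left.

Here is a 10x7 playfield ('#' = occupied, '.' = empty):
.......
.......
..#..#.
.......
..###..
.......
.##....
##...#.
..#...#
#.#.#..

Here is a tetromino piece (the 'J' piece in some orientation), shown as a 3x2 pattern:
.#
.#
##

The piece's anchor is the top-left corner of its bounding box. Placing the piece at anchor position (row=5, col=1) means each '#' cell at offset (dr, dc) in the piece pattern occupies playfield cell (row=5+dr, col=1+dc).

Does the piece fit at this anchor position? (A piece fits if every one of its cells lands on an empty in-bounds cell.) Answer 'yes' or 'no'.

Check each piece cell at anchor (5, 1):
  offset (0,1) -> (5,2): empty -> OK
  offset (1,1) -> (6,2): occupied ('#') -> FAIL
  offset (2,0) -> (7,1): occupied ('#') -> FAIL
  offset (2,1) -> (7,2): empty -> OK
All cells valid: no

Answer: no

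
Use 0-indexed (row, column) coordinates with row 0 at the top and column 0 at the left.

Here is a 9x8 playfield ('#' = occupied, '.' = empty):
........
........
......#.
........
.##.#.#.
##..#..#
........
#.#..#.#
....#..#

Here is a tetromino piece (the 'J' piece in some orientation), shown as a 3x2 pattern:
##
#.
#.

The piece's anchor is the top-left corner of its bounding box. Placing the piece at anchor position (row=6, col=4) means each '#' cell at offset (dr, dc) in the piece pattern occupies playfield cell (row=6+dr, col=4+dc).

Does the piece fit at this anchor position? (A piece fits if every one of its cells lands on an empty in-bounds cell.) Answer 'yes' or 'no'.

Check each piece cell at anchor (6, 4):
  offset (0,0) -> (6,4): empty -> OK
  offset (0,1) -> (6,5): empty -> OK
  offset (1,0) -> (7,4): empty -> OK
  offset (2,0) -> (8,4): occupied ('#') -> FAIL
All cells valid: no

Answer: no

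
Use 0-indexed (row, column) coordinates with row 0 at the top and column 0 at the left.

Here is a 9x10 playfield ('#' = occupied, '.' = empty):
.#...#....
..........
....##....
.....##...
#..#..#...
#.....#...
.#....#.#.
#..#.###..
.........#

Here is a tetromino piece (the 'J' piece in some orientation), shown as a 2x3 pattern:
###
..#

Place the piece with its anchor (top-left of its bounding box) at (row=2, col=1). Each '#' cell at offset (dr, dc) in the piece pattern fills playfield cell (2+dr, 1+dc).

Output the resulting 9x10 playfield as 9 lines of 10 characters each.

Answer: .#...#....
..........
.#####....
...#.##...
#..#..#...
#.....#...
.#....#.#.
#..#.###..
.........#

Derivation:
Fill (2+0,1+0) = (2,1)
Fill (2+0,1+1) = (2,2)
Fill (2+0,1+2) = (2,3)
Fill (2+1,1+2) = (3,3)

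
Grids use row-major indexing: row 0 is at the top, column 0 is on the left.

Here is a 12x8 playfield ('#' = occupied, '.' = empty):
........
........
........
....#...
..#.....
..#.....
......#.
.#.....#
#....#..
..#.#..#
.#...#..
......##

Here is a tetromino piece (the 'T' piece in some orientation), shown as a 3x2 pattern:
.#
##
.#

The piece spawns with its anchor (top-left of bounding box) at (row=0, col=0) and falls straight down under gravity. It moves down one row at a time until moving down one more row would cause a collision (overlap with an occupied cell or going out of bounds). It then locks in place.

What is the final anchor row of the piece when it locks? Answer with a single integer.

Answer: 4

Derivation:
Spawn at (row=0, col=0). Try each row:
  row 0: fits
  row 1: fits
  row 2: fits
  row 3: fits
  row 4: fits
  row 5: blocked -> lock at row 4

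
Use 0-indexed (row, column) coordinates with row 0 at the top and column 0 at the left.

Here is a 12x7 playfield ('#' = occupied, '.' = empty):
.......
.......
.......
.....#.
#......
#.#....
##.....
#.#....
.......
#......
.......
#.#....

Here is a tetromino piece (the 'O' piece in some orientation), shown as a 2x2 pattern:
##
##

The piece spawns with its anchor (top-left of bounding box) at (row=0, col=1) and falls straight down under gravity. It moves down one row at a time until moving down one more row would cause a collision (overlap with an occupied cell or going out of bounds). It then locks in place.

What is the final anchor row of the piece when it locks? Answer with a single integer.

Spawn at (row=0, col=1). Try each row:
  row 0: fits
  row 1: fits
  row 2: fits
  row 3: fits
  row 4: blocked -> lock at row 3

Answer: 3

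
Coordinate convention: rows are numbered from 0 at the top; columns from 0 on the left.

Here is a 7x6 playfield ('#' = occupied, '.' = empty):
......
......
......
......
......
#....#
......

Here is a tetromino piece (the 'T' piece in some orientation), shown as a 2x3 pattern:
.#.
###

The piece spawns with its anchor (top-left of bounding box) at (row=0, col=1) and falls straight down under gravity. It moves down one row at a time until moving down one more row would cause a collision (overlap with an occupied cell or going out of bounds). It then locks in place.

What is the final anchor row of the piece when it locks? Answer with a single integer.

Spawn at (row=0, col=1). Try each row:
  row 0: fits
  row 1: fits
  row 2: fits
  row 3: fits
  row 4: fits
  row 5: fits
  row 6: blocked -> lock at row 5

Answer: 5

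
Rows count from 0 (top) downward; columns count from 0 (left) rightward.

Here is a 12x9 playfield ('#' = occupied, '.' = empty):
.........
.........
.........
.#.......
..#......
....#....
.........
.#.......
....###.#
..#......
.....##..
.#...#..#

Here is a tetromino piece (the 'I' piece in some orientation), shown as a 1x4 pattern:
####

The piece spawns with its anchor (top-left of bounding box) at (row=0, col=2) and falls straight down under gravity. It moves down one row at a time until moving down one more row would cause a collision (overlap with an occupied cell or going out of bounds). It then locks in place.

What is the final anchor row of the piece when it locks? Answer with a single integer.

Answer: 3

Derivation:
Spawn at (row=0, col=2). Try each row:
  row 0: fits
  row 1: fits
  row 2: fits
  row 3: fits
  row 4: blocked -> lock at row 3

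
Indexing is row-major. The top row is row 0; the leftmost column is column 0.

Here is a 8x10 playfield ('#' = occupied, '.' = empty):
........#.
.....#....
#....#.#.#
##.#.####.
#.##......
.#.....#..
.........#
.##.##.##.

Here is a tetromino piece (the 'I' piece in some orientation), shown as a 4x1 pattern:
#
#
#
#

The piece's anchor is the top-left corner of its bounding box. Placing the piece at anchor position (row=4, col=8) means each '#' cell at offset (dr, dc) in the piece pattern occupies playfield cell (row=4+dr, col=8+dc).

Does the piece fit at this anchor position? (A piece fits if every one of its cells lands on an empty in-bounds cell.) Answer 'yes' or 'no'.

Check each piece cell at anchor (4, 8):
  offset (0,0) -> (4,8): empty -> OK
  offset (1,0) -> (5,8): empty -> OK
  offset (2,0) -> (6,8): empty -> OK
  offset (3,0) -> (7,8): occupied ('#') -> FAIL
All cells valid: no

Answer: no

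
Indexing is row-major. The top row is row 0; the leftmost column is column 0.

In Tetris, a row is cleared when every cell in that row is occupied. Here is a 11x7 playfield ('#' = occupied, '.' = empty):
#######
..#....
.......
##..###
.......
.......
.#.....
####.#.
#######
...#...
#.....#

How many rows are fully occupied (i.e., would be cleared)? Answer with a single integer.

Answer: 2

Derivation:
Check each row:
  row 0: 0 empty cells -> FULL (clear)
  row 1: 6 empty cells -> not full
  row 2: 7 empty cells -> not full
  row 3: 2 empty cells -> not full
  row 4: 7 empty cells -> not full
  row 5: 7 empty cells -> not full
  row 6: 6 empty cells -> not full
  row 7: 2 empty cells -> not full
  row 8: 0 empty cells -> FULL (clear)
  row 9: 6 empty cells -> not full
  row 10: 5 empty cells -> not full
Total rows cleared: 2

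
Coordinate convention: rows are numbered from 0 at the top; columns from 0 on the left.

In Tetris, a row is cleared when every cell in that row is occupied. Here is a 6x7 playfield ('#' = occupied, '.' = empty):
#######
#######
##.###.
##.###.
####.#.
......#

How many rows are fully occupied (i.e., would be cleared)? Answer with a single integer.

Answer: 2

Derivation:
Check each row:
  row 0: 0 empty cells -> FULL (clear)
  row 1: 0 empty cells -> FULL (clear)
  row 2: 2 empty cells -> not full
  row 3: 2 empty cells -> not full
  row 4: 2 empty cells -> not full
  row 5: 6 empty cells -> not full
Total rows cleared: 2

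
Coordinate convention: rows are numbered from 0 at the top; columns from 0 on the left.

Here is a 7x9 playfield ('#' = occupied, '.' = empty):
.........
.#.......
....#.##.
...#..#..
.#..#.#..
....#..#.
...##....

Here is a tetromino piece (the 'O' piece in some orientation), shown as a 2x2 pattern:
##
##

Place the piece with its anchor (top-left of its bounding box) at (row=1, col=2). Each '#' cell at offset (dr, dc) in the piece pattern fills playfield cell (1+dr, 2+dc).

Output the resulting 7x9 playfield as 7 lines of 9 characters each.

Fill (1+0,2+0) = (1,2)
Fill (1+0,2+1) = (1,3)
Fill (1+1,2+0) = (2,2)
Fill (1+1,2+1) = (2,3)

Answer: .........
.###.....
..###.##.
...#..#..
.#..#.#..
....#..#.
...##....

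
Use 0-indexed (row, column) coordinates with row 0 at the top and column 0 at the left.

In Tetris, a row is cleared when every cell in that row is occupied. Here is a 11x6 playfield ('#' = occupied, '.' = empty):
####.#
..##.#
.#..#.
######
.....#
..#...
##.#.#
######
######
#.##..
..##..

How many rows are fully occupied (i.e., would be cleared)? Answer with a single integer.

Check each row:
  row 0: 1 empty cell -> not full
  row 1: 3 empty cells -> not full
  row 2: 4 empty cells -> not full
  row 3: 0 empty cells -> FULL (clear)
  row 4: 5 empty cells -> not full
  row 5: 5 empty cells -> not full
  row 6: 2 empty cells -> not full
  row 7: 0 empty cells -> FULL (clear)
  row 8: 0 empty cells -> FULL (clear)
  row 9: 3 empty cells -> not full
  row 10: 4 empty cells -> not full
Total rows cleared: 3

Answer: 3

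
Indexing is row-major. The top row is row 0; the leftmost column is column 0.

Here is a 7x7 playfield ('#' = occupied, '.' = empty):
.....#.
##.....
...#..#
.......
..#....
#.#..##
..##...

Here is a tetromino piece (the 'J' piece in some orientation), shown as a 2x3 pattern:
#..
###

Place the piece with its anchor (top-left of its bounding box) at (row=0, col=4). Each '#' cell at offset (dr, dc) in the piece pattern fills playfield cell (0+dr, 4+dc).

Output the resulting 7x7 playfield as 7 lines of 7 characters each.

Fill (0+0,4+0) = (0,4)
Fill (0+1,4+0) = (1,4)
Fill (0+1,4+1) = (1,5)
Fill (0+1,4+2) = (1,6)

Answer: ....##.
##..###
...#..#
.......
..#....
#.#..##
..##...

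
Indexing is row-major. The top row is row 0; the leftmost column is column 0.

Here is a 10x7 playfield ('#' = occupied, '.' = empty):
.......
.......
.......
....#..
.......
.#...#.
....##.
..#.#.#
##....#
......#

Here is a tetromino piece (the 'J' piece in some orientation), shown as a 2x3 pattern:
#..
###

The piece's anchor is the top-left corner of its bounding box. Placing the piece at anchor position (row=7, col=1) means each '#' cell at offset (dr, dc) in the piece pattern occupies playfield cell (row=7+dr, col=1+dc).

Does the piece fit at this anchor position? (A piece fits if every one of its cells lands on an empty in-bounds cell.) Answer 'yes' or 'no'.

Check each piece cell at anchor (7, 1):
  offset (0,0) -> (7,1): empty -> OK
  offset (1,0) -> (8,1): occupied ('#') -> FAIL
  offset (1,1) -> (8,2): empty -> OK
  offset (1,2) -> (8,3): empty -> OK
All cells valid: no

Answer: no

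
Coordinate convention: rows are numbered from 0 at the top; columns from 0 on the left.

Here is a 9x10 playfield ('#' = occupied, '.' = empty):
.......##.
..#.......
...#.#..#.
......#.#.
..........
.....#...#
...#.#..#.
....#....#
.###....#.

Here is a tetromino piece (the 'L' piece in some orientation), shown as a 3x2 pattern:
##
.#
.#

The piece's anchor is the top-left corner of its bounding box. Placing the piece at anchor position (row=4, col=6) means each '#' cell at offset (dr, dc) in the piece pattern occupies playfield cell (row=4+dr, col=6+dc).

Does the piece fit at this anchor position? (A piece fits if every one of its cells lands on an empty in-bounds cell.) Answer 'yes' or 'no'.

Answer: yes

Derivation:
Check each piece cell at anchor (4, 6):
  offset (0,0) -> (4,6): empty -> OK
  offset (0,1) -> (4,7): empty -> OK
  offset (1,1) -> (5,7): empty -> OK
  offset (2,1) -> (6,7): empty -> OK
All cells valid: yes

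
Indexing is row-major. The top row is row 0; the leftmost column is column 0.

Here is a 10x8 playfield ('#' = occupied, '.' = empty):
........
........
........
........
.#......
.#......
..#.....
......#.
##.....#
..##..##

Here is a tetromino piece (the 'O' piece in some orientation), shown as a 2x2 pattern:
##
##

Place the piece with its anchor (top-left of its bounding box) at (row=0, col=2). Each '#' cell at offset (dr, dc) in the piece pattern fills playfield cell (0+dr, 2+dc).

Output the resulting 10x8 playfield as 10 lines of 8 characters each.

Fill (0+0,2+0) = (0,2)
Fill (0+0,2+1) = (0,3)
Fill (0+1,2+0) = (1,2)
Fill (0+1,2+1) = (1,3)

Answer: ..##....
..##....
........
........
.#......
.#......
..#.....
......#.
##.....#
..##..##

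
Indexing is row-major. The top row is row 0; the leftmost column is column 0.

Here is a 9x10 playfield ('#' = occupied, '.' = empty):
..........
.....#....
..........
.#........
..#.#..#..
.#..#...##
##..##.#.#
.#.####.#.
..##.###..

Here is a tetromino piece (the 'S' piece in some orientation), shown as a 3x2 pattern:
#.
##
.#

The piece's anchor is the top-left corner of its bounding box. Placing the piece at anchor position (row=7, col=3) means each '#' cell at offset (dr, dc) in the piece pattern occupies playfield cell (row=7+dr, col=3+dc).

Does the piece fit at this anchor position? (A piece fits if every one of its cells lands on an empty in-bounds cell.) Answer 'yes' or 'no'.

Check each piece cell at anchor (7, 3):
  offset (0,0) -> (7,3): occupied ('#') -> FAIL
  offset (1,0) -> (8,3): occupied ('#') -> FAIL
  offset (1,1) -> (8,4): empty -> OK
  offset (2,1) -> (9,4): out of bounds -> FAIL
All cells valid: no

Answer: no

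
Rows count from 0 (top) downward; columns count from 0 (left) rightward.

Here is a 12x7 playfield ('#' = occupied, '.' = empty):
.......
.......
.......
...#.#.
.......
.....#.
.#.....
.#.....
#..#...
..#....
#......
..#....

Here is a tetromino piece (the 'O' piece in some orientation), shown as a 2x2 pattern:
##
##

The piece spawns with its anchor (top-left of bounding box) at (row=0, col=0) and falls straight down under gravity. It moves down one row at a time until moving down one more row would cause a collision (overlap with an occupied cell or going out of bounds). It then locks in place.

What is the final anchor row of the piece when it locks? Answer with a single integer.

Answer: 4

Derivation:
Spawn at (row=0, col=0). Try each row:
  row 0: fits
  row 1: fits
  row 2: fits
  row 3: fits
  row 4: fits
  row 5: blocked -> lock at row 4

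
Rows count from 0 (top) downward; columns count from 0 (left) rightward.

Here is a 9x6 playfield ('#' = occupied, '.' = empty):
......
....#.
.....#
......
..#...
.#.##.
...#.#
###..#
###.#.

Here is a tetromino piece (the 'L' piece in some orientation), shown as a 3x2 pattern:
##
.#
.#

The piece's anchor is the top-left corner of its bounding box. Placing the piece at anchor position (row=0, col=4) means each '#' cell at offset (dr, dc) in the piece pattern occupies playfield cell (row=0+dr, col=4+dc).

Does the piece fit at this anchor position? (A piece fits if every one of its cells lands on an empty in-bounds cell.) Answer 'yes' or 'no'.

Check each piece cell at anchor (0, 4):
  offset (0,0) -> (0,4): empty -> OK
  offset (0,1) -> (0,5): empty -> OK
  offset (1,1) -> (1,5): empty -> OK
  offset (2,1) -> (2,5): occupied ('#') -> FAIL
All cells valid: no

Answer: no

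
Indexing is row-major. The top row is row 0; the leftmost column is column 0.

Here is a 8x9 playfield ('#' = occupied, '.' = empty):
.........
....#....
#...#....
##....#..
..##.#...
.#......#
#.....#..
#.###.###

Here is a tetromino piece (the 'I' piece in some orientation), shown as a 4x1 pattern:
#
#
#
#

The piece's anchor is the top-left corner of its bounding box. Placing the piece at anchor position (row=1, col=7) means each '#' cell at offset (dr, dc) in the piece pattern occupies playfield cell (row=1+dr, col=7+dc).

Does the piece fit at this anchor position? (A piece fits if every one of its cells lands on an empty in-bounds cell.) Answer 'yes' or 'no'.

Answer: yes

Derivation:
Check each piece cell at anchor (1, 7):
  offset (0,0) -> (1,7): empty -> OK
  offset (1,0) -> (2,7): empty -> OK
  offset (2,0) -> (3,7): empty -> OK
  offset (3,0) -> (4,7): empty -> OK
All cells valid: yes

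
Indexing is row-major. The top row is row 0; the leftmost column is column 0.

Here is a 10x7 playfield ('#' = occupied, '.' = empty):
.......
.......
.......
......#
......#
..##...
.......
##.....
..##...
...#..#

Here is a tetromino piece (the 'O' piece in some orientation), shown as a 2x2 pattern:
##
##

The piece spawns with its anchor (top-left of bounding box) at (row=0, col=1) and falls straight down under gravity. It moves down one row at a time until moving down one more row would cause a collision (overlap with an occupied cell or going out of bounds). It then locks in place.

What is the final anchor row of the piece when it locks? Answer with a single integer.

Spawn at (row=0, col=1). Try each row:
  row 0: fits
  row 1: fits
  row 2: fits
  row 3: fits
  row 4: blocked -> lock at row 3

Answer: 3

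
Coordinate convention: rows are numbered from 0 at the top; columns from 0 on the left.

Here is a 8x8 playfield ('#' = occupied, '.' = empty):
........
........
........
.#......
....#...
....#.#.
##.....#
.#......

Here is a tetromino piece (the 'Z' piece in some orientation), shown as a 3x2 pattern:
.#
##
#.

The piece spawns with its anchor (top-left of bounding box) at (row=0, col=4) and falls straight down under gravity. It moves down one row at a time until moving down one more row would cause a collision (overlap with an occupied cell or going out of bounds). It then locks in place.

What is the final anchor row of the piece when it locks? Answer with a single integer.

Spawn at (row=0, col=4). Try each row:
  row 0: fits
  row 1: fits
  row 2: blocked -> lock at row 1

Answer: 1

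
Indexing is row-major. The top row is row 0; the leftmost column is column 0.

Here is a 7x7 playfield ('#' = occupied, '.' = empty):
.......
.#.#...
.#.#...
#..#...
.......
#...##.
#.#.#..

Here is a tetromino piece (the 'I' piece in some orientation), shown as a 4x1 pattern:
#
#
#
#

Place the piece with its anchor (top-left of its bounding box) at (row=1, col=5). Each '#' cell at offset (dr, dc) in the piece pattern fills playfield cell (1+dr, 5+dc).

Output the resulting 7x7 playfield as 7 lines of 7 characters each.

Answer: .......
.#.#.#.
.#.#.#.
#..#.#.
.....#.
#...##.
#.#.#..

Derivation:
Fill (1+0,5+0) = (1,5)
Fill (1+1,5+0) = (2,5)
Fill (1+2,5+0) = (3,5)
Fill (1+3,5+0) = (4,5)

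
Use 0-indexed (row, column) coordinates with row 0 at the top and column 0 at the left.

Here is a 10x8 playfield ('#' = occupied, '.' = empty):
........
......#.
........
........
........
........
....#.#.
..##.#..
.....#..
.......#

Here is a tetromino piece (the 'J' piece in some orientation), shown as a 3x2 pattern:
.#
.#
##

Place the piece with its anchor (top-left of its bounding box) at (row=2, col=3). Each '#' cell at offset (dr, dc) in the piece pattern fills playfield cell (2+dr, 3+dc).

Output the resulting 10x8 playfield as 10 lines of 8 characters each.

Fill (2+0,3+1) = (2,4)
Fill (2+1,3+1) = (3,4)
Fill (2+2,3+0) = (4,3)
Fill (2+2,3+1) = (4,4)

Answer: ........
......#.
....#...
....#...
...##...
........
....#.#.
..##.#..
.....#..
.......#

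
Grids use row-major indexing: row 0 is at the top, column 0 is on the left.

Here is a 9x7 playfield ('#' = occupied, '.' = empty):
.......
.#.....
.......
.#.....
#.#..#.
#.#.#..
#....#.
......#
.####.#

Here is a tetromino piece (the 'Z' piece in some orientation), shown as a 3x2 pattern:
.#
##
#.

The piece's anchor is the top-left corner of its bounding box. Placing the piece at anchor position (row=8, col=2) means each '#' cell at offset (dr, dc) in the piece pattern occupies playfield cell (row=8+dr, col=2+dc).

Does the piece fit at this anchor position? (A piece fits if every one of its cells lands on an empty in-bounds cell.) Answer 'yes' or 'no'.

Answer: no

Derivation:
Check each piece cell at anchor (8, 2):
  offset (0,1) -> (8,3): occupied ('#') -> FAIL
  offset (1,0) -> (9,2): out of bounds -> FAIL
  offset (1,1) -> (9,3): out of bounds -> FAIL
  offset (2,0) -> (10,2): out of bounds -> FAIL
All cells valid: no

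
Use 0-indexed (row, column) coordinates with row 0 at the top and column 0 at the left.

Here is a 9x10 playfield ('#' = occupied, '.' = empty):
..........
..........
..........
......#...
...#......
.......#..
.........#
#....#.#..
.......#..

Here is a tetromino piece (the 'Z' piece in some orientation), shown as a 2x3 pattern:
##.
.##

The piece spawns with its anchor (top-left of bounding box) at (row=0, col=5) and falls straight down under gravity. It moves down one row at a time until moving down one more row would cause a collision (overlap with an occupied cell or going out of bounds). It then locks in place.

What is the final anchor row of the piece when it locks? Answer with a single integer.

Answer: 1

Derivation:
Spawn at (row=0, col=5). Try each row:
  row 0: fits
  row 1: fits
  row 2: blocked -> lock at row 1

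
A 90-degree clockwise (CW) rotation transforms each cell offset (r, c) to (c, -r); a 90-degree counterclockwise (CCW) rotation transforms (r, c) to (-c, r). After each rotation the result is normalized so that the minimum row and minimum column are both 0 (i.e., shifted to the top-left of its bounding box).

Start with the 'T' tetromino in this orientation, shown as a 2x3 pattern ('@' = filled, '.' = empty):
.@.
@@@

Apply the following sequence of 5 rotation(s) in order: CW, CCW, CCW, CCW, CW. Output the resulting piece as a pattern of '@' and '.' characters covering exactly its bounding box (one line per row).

Answer: .@
@@
.@

Derivation:
Start:
.@.
@@@
After rotation 1 (CW):
@.
@@
@.
After rotation 2 (CCW):
.@.
@@@
After rotation 3 (CCW):
.@
@@
.@
After rotation 4 (CCW):
@@@
.@.
After rotation 5 (CW):
.@
@@
.@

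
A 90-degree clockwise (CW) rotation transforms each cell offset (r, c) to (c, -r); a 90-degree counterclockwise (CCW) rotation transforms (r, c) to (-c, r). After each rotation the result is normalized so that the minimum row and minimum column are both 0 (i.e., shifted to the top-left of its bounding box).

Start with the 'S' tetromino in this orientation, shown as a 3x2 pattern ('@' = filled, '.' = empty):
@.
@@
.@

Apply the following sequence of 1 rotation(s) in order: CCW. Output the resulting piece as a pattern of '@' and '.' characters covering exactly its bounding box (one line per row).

Answer: .@@
@@.

Derivation:
Start:
@.
@@
.@
After rotation 1 (CCW):
.@@
@@.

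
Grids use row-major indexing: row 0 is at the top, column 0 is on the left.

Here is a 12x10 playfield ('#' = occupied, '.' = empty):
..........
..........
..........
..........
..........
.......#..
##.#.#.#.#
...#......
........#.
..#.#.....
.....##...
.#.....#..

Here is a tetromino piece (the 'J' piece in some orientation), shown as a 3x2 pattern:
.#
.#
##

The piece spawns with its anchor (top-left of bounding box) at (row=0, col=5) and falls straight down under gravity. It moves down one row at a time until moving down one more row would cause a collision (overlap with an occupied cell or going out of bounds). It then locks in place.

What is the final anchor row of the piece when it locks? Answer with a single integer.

Spawn at (row=0, col=5). Try each row:
  row 0: fits
  row 1: fits
  row 2: fits
  row 3: fits
  row 4: blocked -> lock at row 3

Answer: 3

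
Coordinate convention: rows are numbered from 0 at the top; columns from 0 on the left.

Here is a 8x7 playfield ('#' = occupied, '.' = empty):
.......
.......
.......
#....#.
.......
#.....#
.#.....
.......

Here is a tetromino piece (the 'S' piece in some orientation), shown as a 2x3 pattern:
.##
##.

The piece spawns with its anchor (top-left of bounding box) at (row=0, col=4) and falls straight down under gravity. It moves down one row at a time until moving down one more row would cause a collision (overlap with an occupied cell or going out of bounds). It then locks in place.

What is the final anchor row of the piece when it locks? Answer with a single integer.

Spawn at (row=0, col=4). Try each row:
  row 0: fits
  row 1: fits
  row 2: blocked -> lock at row 1

Answer: 1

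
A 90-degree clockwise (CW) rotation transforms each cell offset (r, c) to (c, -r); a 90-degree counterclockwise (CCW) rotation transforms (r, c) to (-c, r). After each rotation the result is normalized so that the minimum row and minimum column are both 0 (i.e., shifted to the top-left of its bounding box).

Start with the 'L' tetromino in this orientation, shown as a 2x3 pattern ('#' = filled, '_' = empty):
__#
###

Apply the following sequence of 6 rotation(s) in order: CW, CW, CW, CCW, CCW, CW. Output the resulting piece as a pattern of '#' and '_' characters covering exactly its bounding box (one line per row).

Start:
__#
###
After rotation 1 (CW):
#_
#_
##
After rotation 2 (CW):
###
#__
After rotation 3 (CW):
##
_#
_#
After rotation 4 (CCW):
###
#__
After rotation 5 (CCW):
#_
#_
##
After rotation 6 (CW):
###
#__

Answer: ###
#__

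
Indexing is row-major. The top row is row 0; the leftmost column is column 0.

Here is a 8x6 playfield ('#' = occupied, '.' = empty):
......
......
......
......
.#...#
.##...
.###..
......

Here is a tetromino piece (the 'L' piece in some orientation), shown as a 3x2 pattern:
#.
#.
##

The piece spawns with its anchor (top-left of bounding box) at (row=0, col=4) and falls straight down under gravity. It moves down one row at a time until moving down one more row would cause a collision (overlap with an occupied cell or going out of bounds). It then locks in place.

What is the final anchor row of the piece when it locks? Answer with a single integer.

Answer: 1

Derivation:
Spawn at (row=0, col=4). Try each row:
  row 0: fits
  row 1: fits
  row 2: blocked -> lock at row 1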